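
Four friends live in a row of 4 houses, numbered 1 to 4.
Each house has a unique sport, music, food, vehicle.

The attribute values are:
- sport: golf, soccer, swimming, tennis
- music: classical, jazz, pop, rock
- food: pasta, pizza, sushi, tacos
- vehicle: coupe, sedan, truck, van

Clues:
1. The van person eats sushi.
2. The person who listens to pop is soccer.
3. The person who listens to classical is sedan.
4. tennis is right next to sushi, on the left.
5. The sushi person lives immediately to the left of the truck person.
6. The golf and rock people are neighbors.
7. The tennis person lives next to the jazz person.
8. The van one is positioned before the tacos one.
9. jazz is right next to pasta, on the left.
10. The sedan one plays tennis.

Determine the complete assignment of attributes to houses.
Solution:

House | Sport | Music | Food | Vehicle
--------------------------------------
  1   | tennis | classical | pizza | sedan
  2   | golf | jazz | sushi | van
  3   | swimming | rock | pasta | truck
  4   | soccer | pop | tacos | coupe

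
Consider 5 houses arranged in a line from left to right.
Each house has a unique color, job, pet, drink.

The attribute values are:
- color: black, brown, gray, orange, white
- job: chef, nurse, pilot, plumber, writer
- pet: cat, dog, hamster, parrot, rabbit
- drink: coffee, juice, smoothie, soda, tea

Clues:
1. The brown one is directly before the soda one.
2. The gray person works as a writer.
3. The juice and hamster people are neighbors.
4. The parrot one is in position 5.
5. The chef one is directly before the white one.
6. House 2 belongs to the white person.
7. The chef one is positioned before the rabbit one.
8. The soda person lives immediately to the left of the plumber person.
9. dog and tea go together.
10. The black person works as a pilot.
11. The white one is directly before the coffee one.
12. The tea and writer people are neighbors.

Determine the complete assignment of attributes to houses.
Solution:

House | Color | Job | Pet | Drink
---------------------------------
  1   | brown | chef | cat | juice
  2   | white | nurse | hamster | soda
  3   | orange | plumber | rabbit | coffee
  4   | black | pilot | dog | tea
  5   | gray | writer | parrot | smoothie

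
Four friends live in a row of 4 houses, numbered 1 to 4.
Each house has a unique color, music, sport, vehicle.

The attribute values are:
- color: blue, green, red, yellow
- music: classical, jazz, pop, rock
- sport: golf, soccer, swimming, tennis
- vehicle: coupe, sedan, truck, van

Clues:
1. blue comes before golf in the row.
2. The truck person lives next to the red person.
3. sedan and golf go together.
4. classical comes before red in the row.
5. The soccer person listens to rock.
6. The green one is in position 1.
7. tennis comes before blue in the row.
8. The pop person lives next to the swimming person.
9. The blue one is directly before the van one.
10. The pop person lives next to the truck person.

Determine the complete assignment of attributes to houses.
Solution:

House | Color | Music | Sport | Vehicle
---------------------------------------
  1   | green | pop | tennis | coupe
  2   | blue | classical | swimming | truck
  3   | red | rock | soccer | van
  4   | yellow | jazz | golf | sedan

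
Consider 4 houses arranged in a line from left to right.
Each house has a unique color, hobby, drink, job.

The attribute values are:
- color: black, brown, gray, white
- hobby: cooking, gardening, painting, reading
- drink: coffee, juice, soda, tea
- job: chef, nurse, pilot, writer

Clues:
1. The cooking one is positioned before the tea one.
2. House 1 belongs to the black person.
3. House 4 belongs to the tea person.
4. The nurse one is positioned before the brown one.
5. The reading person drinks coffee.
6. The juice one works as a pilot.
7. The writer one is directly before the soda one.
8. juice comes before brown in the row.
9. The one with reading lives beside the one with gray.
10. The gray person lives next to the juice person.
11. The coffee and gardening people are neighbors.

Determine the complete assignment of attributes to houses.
Solution:

House | Color | Hobby | Drink | Job
-----------------------------------
  1   | black | reading | coffee | writer
  2   | gray | gardening | soda | nurse
  3   | white | cooking | juice | pilot
  4   | brown | painting | tea | chef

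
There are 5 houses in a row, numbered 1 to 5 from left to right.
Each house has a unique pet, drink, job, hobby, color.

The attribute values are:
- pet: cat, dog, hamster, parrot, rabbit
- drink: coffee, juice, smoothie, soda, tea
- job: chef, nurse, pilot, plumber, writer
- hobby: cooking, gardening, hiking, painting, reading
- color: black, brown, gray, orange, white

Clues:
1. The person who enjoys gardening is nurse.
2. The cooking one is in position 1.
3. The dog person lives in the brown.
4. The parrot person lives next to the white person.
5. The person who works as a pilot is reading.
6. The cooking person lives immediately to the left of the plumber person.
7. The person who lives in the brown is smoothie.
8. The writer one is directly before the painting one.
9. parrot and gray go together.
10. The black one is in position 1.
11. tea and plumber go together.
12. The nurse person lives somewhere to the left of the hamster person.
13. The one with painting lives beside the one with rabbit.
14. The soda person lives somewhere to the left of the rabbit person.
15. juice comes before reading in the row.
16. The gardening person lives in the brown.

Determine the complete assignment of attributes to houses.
Solution:

House | Pet | Drink | Job | Hobby | Color
-----------------------------------------
  1   | cat | soda | writer | cooking | black
  2   | parrot | tea | plumber | painting | gray
  3   | rabbit | juice | chef | hiking | white
  4   | dog | smoothie | nurse | gardening | brown
  5   | hamster | coffee | pilot | reading | orange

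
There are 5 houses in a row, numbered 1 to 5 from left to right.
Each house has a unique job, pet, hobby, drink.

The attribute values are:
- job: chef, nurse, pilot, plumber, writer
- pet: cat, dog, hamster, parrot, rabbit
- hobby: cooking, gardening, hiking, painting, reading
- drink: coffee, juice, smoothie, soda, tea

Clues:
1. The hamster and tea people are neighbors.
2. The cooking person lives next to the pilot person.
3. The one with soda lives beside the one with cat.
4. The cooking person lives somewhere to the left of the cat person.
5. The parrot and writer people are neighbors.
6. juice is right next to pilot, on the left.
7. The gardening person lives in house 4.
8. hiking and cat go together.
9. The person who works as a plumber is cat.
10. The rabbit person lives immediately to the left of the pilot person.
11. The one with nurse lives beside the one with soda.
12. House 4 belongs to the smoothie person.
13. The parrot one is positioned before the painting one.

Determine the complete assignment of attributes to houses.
Solution:

House | Job | Pet | Hobby | Drink
---------------------------------
  1   | nurse | rabbit | cooking | juice
  2   | pilot | hamster | reading | soda
  3   | plumber | cat | hiking | tea
  4   | chef | parrot | gardening | smoothie
  5   | writer | dog | painting | coffee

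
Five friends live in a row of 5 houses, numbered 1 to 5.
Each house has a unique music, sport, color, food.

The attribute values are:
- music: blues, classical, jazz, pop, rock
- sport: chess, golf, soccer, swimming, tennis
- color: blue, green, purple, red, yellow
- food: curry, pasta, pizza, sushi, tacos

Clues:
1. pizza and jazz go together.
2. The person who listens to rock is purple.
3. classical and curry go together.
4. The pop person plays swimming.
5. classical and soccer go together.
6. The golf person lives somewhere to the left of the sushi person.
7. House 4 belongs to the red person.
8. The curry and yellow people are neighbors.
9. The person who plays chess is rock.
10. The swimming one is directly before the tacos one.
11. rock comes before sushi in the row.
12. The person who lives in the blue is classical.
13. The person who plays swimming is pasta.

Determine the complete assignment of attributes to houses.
Solution:

House | Music | Sport | Color | Food
------------------------------------
  1   | classical | soccer | blue | curry
  2   | pop | swimming | yellow | pasta
  3   | rock | chess | purple | tacos
  4   | jazz | golf | red | pizza
  5   | blues | tennis | green | sushi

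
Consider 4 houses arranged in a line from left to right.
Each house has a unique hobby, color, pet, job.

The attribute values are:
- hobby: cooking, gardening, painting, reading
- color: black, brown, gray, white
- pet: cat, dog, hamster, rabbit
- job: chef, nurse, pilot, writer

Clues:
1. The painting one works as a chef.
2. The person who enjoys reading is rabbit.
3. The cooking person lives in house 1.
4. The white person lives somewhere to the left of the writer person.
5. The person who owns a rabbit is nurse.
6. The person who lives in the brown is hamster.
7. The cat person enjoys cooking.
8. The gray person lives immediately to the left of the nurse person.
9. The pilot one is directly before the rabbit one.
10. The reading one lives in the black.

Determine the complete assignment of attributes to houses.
Solution:

House | Hobby | Color | Pet | Job
---------------------------------
  1   | cooking | gray | cat | pilot
  2   | reading | black | rabbit | nurse
  3   | painting | white | dog | chef
  4   | gardening | brown | hamster | writer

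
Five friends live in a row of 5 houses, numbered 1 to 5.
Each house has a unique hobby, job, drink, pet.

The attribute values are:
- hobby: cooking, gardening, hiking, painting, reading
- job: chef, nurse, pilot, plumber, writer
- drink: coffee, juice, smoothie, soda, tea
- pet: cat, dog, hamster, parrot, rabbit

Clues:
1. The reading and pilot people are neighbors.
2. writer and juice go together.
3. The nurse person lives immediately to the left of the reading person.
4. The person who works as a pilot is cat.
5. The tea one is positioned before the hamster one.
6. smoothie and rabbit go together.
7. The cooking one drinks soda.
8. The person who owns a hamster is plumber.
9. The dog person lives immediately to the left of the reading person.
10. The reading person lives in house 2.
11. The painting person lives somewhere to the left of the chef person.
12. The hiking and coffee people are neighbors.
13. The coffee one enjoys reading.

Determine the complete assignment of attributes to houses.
Solution:

House | Hobby | Job | Drink | Pet
---------------------------------
  1   | hiking | nurse | tea | dog
  2   | reading | plumber | coffee | hamster
  3   | cooking | pilot | soda | cat
  4   | painting | writer | juice | parrot
  5   | gardening | chef | smoothie | rabbit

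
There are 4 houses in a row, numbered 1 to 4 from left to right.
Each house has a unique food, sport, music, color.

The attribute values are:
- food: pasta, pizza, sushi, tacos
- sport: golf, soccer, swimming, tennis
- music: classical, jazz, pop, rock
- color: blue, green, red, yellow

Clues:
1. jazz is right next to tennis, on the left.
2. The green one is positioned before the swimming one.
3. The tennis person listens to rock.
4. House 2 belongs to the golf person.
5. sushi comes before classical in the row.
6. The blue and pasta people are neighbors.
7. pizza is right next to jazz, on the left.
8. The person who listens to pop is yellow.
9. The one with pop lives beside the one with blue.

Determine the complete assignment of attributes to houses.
Solution:

House | Food | Sport | Music | Color
------------------------------------
  1   | pizza | soccer | pop | yellow
  2   | sushi | golf | jazz | blue
  3   | pasta | tennis | rock | green
  4   | tacos | swimming | classical | red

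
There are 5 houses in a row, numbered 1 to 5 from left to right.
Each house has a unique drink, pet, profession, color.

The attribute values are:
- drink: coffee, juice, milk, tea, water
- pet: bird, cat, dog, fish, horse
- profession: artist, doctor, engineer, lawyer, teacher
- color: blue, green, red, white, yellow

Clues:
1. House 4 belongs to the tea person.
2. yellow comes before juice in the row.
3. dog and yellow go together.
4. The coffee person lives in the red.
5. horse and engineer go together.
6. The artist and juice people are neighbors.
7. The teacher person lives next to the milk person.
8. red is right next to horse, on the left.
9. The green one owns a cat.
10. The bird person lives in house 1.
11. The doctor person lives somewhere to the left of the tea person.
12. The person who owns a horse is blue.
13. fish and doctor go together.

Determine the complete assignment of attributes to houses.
Solution:

House | Drink | Pet | Profession | Color
----------------------------------------
  1   | coffee | bird | teacher | red
  2   | milk | horse | engineer | blue
  3   | water | fish | doctor | white
  4   | tea | dog | artist | yellow
  5   | juice | cat | lawyer | green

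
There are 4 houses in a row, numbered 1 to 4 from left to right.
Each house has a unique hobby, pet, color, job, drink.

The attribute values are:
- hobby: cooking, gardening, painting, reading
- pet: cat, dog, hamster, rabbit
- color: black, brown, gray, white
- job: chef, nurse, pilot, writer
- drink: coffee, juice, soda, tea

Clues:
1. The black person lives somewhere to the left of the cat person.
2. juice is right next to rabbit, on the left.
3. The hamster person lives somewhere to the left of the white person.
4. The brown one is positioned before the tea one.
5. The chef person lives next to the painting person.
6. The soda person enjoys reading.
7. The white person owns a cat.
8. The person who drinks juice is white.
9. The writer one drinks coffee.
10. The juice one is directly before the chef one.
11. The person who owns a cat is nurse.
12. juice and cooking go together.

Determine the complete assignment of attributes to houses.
Solution:

House | Hobby | Pet | Color | Job | Drink
-----------------------------------------
  1   | gardening | hamster | black | writer | coffee
  2   | cooking | cat | white | nurse | juice
  3   | reading | rabbit | brown | chef | soda
  4   | painting | dog | gray | pilot | tea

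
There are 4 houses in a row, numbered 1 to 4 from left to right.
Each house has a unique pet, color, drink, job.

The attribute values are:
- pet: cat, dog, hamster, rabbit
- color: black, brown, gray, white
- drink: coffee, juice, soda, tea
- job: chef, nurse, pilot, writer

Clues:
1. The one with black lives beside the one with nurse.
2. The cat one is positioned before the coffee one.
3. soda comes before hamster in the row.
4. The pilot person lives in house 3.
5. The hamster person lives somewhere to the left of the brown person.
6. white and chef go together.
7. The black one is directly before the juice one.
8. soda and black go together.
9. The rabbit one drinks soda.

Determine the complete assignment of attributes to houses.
Solution:

House | Pet | Color | Drink | Job
---------------------------------
  1   | rabbit | black | soda | writer
  2   | hamster | gray | juice | nurse
  3   | cat | brown | tea | pilot
  4   | dog | white | coffee | chef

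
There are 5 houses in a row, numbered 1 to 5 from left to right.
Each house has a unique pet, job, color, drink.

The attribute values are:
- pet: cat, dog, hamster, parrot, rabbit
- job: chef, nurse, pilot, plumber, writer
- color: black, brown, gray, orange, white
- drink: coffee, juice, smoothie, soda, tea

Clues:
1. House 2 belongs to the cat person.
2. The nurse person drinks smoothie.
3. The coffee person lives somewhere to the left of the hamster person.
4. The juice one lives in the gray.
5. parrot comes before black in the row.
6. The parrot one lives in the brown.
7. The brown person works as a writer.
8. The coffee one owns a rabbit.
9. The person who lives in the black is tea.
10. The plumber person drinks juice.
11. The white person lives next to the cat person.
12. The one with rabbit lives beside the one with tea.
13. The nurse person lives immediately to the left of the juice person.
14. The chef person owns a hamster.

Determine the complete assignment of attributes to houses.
Solution:

House | Pet | Job | Color | Drink
---------------------------------
  1   | dog | nurse | white | smoothie
  2   | cat | plumber | gray | juice
  3   | parrot | writer | brown | soda
  4   | rabbit | pilot | orange | coffee
  5   | hamster | chef | black | tea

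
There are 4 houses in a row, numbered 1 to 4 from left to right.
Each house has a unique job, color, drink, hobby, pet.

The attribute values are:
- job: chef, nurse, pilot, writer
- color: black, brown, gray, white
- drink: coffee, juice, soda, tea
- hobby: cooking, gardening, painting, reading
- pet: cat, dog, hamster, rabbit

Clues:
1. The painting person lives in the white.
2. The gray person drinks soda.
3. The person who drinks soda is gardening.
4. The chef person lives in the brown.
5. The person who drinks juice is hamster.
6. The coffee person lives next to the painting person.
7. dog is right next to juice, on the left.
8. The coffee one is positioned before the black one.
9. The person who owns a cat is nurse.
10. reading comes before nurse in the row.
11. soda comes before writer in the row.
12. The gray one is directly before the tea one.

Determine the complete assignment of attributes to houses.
Solution:

House | Job | Color | Drink | Hobby | Pet
-----------------------------------------
  1   | chef | brown | coffee | reading | dog
  2   | pilot | white | juice | painting | hamster
  3   | nurse | gray | soda | gardening | cat
  4   | writer | black | tea | cooking | rabbit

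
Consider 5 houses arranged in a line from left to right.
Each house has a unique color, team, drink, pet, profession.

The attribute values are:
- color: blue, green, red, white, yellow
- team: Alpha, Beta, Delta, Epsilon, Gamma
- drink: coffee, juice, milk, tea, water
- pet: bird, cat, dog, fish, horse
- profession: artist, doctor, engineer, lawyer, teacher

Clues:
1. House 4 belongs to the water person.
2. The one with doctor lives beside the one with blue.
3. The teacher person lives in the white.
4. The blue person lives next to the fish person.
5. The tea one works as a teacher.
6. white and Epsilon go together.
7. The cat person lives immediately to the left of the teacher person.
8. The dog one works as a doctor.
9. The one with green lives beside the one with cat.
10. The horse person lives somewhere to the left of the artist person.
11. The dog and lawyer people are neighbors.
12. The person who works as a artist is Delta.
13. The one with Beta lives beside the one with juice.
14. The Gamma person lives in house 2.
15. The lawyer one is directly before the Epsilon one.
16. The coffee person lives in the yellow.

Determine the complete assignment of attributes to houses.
Solution:

House | Color | Team | Drink | Pet | Profession
-----------------------------------------------
  1   | green | Beta | milk | dog | doctor
  2   | blue | Gamma | juice | cat | lawyer
  3   | white | Epsilon | tea | fish | teacher
  4   | red | Alpha | water | horse | engineer
  5   | yellow | Delta | coffee | bird | artist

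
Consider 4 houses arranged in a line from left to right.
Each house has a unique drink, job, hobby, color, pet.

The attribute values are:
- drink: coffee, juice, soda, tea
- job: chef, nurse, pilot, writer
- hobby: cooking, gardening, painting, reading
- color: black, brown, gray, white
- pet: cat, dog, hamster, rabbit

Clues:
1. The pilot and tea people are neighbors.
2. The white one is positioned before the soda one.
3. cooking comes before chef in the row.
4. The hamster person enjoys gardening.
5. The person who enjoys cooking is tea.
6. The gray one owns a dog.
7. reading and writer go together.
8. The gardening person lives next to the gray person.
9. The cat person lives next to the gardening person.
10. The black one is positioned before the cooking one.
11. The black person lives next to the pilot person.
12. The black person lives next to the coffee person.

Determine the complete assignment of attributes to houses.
Solution:

House | Drink | Job | Hobby | Color | Pet
-----------------------------------------
  1   | juice | writer | reading | black | cat
  2   | coffee | pilot | gardening | white | hamster
  3   | tea | nurse | cooking | gray | dog
  4   | soda | chef | painting | brown | rabbit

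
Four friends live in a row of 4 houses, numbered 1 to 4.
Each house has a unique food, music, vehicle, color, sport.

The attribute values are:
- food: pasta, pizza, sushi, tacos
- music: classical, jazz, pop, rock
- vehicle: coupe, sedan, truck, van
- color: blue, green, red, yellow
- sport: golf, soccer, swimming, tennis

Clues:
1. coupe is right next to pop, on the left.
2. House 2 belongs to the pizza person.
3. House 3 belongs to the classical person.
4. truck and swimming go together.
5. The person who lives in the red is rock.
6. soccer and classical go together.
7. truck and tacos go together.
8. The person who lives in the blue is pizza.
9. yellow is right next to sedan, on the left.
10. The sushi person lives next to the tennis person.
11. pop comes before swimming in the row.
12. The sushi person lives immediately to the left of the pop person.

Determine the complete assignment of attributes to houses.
Solution:

House | Food | Music | Vehicle | Color | Sport
----------------------------------------------
  1   | sushi | jazz | coupe | yellow | golf
  2   | pizza | pop | sedan | blue | tennis
  3   | pasta | classical | van | green | soccer
  4   | tacos | rock | truck | red | swimming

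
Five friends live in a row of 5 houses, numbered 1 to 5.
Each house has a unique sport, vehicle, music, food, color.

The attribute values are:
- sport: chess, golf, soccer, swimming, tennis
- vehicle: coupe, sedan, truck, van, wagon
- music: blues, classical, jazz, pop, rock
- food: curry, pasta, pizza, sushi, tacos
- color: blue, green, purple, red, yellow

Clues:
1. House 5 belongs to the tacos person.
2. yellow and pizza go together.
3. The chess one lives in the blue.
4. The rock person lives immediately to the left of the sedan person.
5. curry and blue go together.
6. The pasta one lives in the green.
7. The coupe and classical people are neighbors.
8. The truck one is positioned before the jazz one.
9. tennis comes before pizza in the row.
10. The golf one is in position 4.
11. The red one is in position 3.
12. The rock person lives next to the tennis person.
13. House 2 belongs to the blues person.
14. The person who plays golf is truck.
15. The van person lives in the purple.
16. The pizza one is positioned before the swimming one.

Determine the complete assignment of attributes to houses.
Solution:

House | Sport | Vehicle | Music | Food | Color
----------------------------------------------
  1   | chess | wagon | rock | curry | blue
  2   | tennis | sedan | blues | pasta | green
  3   | soccer | coupe | pop | sushi | red
  4   | golf | truck | classical | pizza | yellow
  5   | swimming | van | jazz | tacos | purple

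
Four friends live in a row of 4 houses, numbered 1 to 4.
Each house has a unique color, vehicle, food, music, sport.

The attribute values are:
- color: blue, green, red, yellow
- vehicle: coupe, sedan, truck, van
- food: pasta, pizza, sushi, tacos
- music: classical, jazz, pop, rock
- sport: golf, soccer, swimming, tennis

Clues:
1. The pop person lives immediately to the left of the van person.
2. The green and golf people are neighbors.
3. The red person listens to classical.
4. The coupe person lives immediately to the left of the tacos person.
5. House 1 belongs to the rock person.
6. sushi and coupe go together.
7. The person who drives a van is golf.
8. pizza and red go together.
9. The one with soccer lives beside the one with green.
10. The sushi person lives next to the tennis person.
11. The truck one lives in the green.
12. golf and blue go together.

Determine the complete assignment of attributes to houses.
Solution:

House | Color | Vehicle | Food | Music | Sport
----------------------------------------------
  1   | yellow | coupe | sushi | rock | soccer
  2   | green | truck | tacos | pop | tennis
  3   | blue | van | pasta | jazz | golf
  4   | red | sedan | pizza | classical | swimming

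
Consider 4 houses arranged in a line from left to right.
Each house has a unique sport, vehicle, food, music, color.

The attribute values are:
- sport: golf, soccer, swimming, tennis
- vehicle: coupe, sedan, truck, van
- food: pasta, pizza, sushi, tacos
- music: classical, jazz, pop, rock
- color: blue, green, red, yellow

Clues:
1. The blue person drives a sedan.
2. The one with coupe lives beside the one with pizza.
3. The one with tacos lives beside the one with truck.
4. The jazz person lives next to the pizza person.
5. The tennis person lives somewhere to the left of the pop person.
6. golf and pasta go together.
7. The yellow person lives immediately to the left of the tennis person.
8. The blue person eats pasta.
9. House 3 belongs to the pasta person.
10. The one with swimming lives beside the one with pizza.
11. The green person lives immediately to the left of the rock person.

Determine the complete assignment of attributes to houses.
Solution:

House | Sport | Vehicle | Food | Music | Color
----------------------------------------------
  1   | swimming | coupe | tacos | jazz | yellow
  2   | tennis | truck | pizza | classical | green
  3   | golf | sedan | pasta | rock | blue
  4   | soccer | van | sushi | pop | red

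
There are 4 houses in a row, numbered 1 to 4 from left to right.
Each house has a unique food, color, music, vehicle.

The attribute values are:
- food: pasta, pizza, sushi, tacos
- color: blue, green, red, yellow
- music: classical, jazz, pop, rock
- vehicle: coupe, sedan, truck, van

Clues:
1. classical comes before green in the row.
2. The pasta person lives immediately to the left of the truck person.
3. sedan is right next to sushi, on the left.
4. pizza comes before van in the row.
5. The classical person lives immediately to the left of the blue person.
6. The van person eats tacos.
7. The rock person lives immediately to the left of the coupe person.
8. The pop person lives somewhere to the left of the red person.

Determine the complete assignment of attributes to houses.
Solution:

House | Food | Color | Music | Vehicle
--------------------------------------
  1   | pasta | yellow | classical | sedan
  2   | sushi | blue | rock | truck
  3   | pizza | green | pop | coupe
  4   | tacos | red | jazz | van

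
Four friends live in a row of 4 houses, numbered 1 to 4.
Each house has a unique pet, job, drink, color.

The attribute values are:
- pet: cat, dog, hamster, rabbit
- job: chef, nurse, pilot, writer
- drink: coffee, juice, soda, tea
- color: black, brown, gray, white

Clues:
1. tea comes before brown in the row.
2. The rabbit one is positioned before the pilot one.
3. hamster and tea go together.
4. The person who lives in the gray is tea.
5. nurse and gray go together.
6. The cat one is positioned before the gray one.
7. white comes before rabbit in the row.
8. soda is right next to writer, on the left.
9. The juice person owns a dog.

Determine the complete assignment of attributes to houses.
Solution:

House | Pet | Job | Drink | Color
---------------------------------
  1   | cat | chef | soda | white
  2   | rabbit | writer | coffee | black
  3   | hamster | nurse | tea | gray
  4   | dog | pilot | juice | brown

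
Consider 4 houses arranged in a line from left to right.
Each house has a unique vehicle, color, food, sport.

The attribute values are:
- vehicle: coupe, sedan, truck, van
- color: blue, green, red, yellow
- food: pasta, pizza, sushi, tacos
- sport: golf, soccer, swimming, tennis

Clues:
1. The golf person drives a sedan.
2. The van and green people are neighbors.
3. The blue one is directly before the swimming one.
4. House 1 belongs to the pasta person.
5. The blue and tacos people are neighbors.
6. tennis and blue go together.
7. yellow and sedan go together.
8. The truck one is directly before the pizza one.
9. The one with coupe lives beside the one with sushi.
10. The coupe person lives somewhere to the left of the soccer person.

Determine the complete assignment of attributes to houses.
Solution:

House | Vehicle | Color | Food | Sport
--------------------------------------
  1   | van | blue | pasta | tennis
  2   | coupe | green | tacos | swimming
  3   | truck | red | sushi | soccer
  4   | sedan | yellow | pizza | golf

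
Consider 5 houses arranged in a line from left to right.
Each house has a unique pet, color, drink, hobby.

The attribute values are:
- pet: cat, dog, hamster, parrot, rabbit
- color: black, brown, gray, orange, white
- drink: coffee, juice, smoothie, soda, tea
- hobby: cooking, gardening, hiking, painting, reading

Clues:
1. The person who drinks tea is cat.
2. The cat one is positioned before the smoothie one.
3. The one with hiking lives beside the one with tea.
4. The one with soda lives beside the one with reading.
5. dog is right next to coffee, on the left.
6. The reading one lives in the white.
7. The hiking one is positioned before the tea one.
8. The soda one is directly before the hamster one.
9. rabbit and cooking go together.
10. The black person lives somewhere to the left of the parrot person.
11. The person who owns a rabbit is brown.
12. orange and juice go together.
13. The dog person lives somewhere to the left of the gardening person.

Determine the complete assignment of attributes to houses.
Solution:

House | Pet | Color | Drink | Hobby
-----------------------------------
  1   | dog | black | soda | painting
  2   | hamster | white | coffee | reading
  3   | parrot | orange | juice | hiking
  4   | cat | gray | tea | gardening
  5   | rabbit | brown | smoothie | cooking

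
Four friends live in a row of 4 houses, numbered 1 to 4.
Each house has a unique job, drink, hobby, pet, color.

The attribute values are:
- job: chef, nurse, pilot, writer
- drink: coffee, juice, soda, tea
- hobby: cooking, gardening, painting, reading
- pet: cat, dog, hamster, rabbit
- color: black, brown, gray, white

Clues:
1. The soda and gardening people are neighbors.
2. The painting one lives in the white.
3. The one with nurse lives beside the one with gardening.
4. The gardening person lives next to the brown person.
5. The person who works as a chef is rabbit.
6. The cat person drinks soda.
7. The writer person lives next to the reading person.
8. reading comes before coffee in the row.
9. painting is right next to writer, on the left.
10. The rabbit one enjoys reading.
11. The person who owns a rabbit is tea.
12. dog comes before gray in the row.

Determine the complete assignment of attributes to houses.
Solution:

House | Job | Drink | Hobby | Pet | Color
-----------------------------------------
  1   | nurse | soda | painting | cat | white
  2   | writer | juice | gardening | dog | black
  3   | chef | tea | reading | rabbit | brown
  4   | pilot | coffee | cooking | hamster | gray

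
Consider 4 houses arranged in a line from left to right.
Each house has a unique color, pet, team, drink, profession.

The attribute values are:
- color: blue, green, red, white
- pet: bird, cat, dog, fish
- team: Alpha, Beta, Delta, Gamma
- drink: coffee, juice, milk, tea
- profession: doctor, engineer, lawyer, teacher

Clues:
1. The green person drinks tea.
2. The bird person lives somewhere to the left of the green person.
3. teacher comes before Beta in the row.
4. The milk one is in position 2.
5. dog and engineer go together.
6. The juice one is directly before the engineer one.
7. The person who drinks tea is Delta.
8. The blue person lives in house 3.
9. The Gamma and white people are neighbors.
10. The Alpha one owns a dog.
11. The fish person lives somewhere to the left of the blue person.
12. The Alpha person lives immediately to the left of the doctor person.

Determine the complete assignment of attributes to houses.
Solution:

House | Color | Pet | Team | Drink | Profession
-----------------------------------------------
  1   | red | fish | Gamma | juice | teacher
  2   | white | dog | Alpha | milk | engineer
  3   | blue | bird | Beta | coffee | doctor
  4   | green | cat | Delta | tea | lawyer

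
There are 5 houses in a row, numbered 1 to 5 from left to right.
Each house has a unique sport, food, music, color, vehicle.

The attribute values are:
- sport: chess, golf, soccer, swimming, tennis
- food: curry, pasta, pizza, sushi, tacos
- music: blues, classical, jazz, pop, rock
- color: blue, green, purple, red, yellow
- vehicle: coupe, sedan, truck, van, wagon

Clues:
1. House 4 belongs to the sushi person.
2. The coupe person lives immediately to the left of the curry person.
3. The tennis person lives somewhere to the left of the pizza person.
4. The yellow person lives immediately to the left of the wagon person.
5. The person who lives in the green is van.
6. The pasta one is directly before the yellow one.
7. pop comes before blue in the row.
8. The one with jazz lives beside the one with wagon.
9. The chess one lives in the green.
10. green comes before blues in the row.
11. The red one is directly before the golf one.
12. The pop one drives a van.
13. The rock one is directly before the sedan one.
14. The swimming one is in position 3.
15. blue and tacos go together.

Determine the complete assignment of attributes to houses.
Solution:

House | Sport | Food | Music | Color | Vehicle
----------------------------------------------
  1   | tennis | pasta | rock | red | coupe
  2   | golf | curry | jazz | yellow | sedan
  3   | swimming | pizza | classical | purple | wagon
  4   | chess | sushi | pop | green | van
  5   | soccer | tacos | blues | blue | truck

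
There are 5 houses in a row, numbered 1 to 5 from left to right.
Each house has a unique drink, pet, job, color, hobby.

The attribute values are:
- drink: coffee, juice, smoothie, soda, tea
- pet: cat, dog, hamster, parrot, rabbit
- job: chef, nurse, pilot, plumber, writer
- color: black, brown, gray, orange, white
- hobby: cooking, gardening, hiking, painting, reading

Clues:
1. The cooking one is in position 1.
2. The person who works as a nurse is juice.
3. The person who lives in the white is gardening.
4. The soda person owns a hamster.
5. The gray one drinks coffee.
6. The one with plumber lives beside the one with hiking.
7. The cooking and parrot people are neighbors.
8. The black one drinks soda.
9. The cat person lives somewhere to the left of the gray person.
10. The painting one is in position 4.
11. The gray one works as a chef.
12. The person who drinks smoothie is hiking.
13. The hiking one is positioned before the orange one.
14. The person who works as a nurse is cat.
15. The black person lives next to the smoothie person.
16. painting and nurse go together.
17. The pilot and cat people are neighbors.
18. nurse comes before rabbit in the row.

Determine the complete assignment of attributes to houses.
Solution:

House | Drink | Pet | Job | Color | Hobby
-----------------------------------------
  1   | soda | hamster | plumber | black | cooking
  2   | smoothie | parrot | writer | brown | hiking
  3   | tea | dog | pilot | white | gardening
  4   | juice | cat | nurse | orange | painting
  5   | coffee | rabbit | chef | gray | reading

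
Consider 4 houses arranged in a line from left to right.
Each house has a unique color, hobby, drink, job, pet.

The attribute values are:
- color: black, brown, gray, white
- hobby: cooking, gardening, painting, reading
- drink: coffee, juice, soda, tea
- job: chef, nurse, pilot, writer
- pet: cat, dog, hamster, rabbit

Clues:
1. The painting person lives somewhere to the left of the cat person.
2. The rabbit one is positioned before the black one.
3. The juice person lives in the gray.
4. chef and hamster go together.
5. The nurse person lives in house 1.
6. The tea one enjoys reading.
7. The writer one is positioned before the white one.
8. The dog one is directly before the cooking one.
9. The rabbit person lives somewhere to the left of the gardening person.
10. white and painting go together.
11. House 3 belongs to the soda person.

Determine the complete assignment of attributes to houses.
Solution:

House | Color | Hobby | Drink | Job | Pet
-----------------------------------------
  1   | brown | reading | tea | nurse | dog
  2   | gray | cooking | juice | writer | rabbit
  3   | white | painting | soda | chef | hamster
  4   | black | gardening | coffee | pilot | cat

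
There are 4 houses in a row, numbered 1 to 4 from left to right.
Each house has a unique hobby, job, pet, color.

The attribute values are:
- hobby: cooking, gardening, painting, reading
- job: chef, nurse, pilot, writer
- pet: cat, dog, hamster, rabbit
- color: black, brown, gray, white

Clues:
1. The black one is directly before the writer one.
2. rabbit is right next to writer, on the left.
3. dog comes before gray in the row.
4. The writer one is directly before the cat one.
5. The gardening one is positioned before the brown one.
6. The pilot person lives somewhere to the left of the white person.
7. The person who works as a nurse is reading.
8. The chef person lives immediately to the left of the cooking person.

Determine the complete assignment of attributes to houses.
Solution:

House | Hobby | Job | Pet | Color
---------------------------------
  1   | gardening | chef | rabbit | black
  2   | cooking | writer | dog | brown
  3   | painting | pilot | cat | gray
  4   | reading | nurse | hamster | white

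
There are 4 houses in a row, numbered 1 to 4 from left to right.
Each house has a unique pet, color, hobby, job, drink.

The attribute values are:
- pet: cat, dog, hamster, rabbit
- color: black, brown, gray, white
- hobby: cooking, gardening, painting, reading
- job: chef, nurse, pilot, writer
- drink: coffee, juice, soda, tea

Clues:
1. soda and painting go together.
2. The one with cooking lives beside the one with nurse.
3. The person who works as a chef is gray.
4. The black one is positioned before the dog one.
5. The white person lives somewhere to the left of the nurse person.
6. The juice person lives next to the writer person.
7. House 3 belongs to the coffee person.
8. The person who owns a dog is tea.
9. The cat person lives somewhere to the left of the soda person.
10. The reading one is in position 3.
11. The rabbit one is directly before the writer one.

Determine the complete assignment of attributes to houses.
Solution:

House | Pet | Color | Hobby | Job | Drink
-----------------------------------------
  1   | rabbit | black | gardening | pilot | juice
  2   | dog | white | cooking | writer | tea
  3   | cat | brown | reading | nurse | coffee
  4   | hamster | gray | painting | chef | soda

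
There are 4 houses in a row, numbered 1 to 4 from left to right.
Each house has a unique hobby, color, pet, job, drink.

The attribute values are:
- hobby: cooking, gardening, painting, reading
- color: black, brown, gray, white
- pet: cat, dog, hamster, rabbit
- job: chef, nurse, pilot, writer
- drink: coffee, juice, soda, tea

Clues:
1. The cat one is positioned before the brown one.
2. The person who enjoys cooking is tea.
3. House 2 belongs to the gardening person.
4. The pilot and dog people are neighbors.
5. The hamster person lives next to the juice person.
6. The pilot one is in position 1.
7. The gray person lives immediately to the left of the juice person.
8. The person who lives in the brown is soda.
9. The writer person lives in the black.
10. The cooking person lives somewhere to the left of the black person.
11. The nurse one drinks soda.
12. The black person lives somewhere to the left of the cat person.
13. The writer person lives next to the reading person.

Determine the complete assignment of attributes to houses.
Solution:

House | Hobby | Color | Pet | Job | Drink
-----------------------------------------
  1   | cooking | gray | hamster | pilot | tea
  2   | gardening | black | dog | writer | juice
  3   | reading | white | cat | chef | coffee
  4   | painting | brown | rabbit | nurse | soda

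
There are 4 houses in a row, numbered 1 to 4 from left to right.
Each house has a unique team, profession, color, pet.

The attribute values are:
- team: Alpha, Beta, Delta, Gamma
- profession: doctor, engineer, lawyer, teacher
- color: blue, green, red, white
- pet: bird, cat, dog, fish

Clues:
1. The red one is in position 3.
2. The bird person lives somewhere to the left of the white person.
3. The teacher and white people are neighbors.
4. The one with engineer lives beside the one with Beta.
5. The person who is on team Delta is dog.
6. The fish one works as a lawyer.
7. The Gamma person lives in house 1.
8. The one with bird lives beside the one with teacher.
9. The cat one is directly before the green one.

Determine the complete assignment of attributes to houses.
Solution:

House | Team | Profession | Color | Pet
---------------------------------------
  1   | Gamma | engineer | blue | cat
  2   | Beta | doctor | green | bird
  3   | Delta | teacher | red | dog
  4   | Alpha | lawyer | white | fish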